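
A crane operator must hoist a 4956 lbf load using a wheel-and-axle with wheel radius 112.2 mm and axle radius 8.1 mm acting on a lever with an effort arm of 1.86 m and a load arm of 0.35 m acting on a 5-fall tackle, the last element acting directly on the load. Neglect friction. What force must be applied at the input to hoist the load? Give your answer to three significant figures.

Wheel-and-axle MA = R/r = 112.2/8.1 = 13.852.
Lever MA = effort arm / load arm = 1.86/0.35 = 5.3143.
Block-and-tackle MA = number of supporting rope parts = 5.
Combined ideal MA = 13.852 × 5.3143 × 5 = 368.06.
Effort = load / MA = 4956 / 368.06 = 13.465 lbf.

13.5 lbf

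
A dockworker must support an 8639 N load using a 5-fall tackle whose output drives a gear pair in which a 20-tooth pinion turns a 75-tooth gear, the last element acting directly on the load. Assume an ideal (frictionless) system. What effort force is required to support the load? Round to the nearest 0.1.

460.7 N

Block-and-tackle MA = number of supporting rope parts = 5.
Gear pair MA = 75/20 = 3.75.
Combined ideal MA = 5 × 3.75 = 18.75.
Effort = load / MA = 8639 / 18.75 = 460.75 N.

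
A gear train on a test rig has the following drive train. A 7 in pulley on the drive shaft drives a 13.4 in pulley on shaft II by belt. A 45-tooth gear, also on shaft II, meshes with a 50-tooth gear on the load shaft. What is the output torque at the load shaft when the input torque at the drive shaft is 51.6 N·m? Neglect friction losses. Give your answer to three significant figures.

Belt: ratio = 13.4/7 = 1.9143; torque at shaft II = 51.6 × 1.9143 = 98.777 N·m.
Gear mesh: ratio = 50/45 = 1.1111; torque at the load shaft = 98.777 × 1.1111 = 109.75 N·m.

110 N·m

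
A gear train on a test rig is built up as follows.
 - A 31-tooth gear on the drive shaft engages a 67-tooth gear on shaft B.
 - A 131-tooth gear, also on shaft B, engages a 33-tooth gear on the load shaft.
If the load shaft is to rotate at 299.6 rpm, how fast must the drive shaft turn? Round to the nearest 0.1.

163.1 rpm

Overall ratio R = 2.1613 × 0.25191 = 0.54445.
Required input speed = output speed × R = 299.6 × 0.54445 = 163.12 rpm.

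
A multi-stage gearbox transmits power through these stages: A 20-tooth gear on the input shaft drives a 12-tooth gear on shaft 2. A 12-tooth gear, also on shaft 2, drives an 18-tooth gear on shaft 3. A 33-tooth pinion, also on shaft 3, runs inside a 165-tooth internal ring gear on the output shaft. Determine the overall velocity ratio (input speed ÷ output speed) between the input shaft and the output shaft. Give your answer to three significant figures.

4.50

Each stage contributes driven/driver: gear mesh 12/20 = 0.6, gear mesh 18/12 = 1.5, internal gear 165/33 = 5.
Overall: 0.6 × 1.5 × 5 = 4.5.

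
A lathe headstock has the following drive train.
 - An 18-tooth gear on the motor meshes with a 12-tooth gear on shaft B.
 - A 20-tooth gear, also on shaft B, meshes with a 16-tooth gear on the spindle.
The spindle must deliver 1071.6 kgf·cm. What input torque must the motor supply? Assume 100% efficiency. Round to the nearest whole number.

2009 kgf·cm

Overall ratio R = 0.66667 × 0.8 = 0.53333.
Input torque = output torque / R = 1071.6 / 0.53333 = 2009.2 kgf·cm.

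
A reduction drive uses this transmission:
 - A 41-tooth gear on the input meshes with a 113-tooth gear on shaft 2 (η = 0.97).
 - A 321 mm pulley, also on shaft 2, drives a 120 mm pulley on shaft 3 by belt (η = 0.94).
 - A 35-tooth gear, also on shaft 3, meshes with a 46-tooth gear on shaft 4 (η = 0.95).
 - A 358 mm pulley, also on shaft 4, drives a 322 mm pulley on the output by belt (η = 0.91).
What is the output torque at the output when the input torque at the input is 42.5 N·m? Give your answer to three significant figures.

gear mesh 113/41 = 2.7561 → τ = 42.5·2.7561·0.97 = 113.62 N·m
belt 120/321 = 0.37383 → τ = 113.62·0.37383·0.94 = 39.926 N·m
gear mesh 46/35 = 1.3143 → τ = 39.926·1.3143·0.95 = 49.851 N·m
belt 322/358 = 0.89944 → τ = 49.851·0.89944·0.91 = 40.803 N·m

40.8 N·m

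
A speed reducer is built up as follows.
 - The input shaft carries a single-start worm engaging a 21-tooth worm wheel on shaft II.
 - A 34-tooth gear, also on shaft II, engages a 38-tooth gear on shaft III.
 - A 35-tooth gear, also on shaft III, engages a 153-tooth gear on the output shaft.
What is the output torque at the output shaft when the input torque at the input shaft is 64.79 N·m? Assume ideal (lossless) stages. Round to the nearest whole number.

6647 N·m

worm 21/1 = 21 → τ = 64.79·21 = 1360.6 N·m
gear mesh 38/34 = 1.1176 → τ = 1360.6·1.1176 = 1520.7 N·m
gear mesh 153/35 = 4.3714 → τ = 1520.7·4.3714 = 6647.5 N·m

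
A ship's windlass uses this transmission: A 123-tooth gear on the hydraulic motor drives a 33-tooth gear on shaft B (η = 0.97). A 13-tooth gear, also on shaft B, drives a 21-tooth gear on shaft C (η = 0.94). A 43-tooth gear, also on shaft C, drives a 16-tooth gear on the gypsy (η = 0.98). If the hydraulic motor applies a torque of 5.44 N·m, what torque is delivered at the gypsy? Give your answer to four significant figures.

0.7839 N·m

gear mesh 33/123 = 0.26829 → τ = 5.44·0.26829·0.97 = 1.4157 N·m
gear mesh 21/13 = 1.6154 → τ = 1.4157·1.6154·0.94 = 2.1497 N·m
gear mesh 16/43 = 0.37209 → τ = 2.1497·0.37209·0.98 = 0.7839 N·m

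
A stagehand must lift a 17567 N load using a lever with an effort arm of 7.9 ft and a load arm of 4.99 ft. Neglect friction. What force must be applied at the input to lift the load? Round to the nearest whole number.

11096 N

Lever MA = effort arm / load arm = 7.9/4.99 = 1.5832.
Effort = load / MA = 17567 / 1.5832 = 11096 N.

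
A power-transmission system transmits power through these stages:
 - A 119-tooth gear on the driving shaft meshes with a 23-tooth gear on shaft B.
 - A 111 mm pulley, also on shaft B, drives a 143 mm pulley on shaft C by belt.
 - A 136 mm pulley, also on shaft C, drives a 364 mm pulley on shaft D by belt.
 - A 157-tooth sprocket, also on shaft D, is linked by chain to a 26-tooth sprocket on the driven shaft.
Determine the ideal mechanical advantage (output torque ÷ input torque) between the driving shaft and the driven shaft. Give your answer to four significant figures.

0.1104

Each stage contributes driven/driver: gear mesh 23/119 = 0.19328, belt 143/111 = 1.2883, belt 364/136 = 2.6765, chain 26/157 = 0.16561.
Overall: 0.19328 × 1.2883 × 2.6765 × 0.16561 = 0.11036.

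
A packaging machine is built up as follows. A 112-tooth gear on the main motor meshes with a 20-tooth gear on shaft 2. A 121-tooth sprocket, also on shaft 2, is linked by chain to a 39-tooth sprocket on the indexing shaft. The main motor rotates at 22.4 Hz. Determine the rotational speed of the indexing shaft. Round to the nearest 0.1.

gear mesh 20/112 = 0.17857 → 22.4/0.17857 = 125.44 Hz
chain 39/121 = 0.32231 → 125.44/0.32231 = 389.19 Hz

389.2 Hz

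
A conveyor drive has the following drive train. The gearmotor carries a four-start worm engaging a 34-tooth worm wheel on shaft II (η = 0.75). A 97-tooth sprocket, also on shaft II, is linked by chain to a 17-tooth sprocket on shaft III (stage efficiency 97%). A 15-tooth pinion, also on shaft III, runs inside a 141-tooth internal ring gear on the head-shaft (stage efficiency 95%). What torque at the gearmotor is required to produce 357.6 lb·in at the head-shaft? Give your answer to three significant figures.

Overall ratio R = 8.5 × 0.17526 × 9.4 = 14.003; overall efficiency η = 0.75 × 0.97 × 0.95 = 0.6911.
Input torque = output torque / (R × η) = 357.6 / (14.003 × 0.6911) = 36.95 lb·in.

37.0 lb·in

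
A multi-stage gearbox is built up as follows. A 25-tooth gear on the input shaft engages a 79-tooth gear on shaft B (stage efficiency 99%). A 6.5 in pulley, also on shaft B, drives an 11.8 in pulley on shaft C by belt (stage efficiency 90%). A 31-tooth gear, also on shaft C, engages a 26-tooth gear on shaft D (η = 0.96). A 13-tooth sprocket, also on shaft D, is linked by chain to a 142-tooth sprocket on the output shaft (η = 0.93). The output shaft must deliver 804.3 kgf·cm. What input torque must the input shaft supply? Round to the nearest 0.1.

19.2 kgf·cm

Overall ratio R = 3.16 × 1.8154 × 0.83871 × 10.923 = 52.555; overall efficiency η = 0.99 × 0.90 × 0.96 × 0.93 = 0.7955.
Input torque = output torque / (R × η) = 804.3 / (52.555 × 0.7955) = 19.239 kgf·cm.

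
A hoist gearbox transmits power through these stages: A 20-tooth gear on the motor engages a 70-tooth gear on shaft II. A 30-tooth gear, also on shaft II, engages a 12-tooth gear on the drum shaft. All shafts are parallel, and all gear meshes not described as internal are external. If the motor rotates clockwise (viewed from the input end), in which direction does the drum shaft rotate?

the motor → shaft II: external mesh, 1 reversal → CCW.
shaft II → the drum shaft: external mesh, 1 reversal → CW.
2 reversals in total — an even number — so the drum shaft turns the same way as the motor.

clockwise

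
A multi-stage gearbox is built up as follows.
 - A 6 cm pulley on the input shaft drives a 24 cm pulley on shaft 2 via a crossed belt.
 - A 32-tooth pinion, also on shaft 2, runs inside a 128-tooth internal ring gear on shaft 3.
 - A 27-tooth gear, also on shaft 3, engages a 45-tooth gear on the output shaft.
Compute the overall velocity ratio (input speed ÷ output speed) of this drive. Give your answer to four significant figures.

26.67

Each stage contributes driven/driver: belt 24/6 = 4, internal gear 128/32 = 4, gear mesh 45/27 = 1.6667.
Overall: 4 × 4 × 1.6667 = 26.667.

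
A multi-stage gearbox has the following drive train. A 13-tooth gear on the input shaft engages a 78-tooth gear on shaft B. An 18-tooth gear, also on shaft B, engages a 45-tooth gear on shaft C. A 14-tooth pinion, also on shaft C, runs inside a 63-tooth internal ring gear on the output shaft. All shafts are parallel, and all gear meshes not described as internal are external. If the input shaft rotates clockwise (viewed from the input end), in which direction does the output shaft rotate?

the input shaft → shaft B: external mesh, 1 reversal → CCW.
shaft B → shaft C: external mesh, 1 reversal → CW.
shaft C → the output shaft: internal mesh, same direction → CW.
2 reversals in total — an even number — so the output shaft turns the same way as the input shaft.

clockwise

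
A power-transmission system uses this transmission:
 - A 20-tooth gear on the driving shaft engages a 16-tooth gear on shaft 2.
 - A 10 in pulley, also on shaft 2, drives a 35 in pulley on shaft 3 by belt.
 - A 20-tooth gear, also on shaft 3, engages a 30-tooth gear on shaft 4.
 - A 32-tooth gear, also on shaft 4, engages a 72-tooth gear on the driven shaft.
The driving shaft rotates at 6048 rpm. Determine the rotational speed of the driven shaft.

640 rpm

the driving shaft → shaft 2 (gear mesh, 16/20): 6048 ÷ 0.8 = 7560 rpm
shaft 2 → shaft 3 (belt, 35/10): 7560 ÷ 3.5 = 2160 rpm
shaft 3 → shaft 4 (gear mesh, 30/20): 2160 ÷ 1.5 = 1440 rpm
shaft 4 → the driven shaft (gear mesh, 72/32): 1440 ÷ 2.25 = 640 rpm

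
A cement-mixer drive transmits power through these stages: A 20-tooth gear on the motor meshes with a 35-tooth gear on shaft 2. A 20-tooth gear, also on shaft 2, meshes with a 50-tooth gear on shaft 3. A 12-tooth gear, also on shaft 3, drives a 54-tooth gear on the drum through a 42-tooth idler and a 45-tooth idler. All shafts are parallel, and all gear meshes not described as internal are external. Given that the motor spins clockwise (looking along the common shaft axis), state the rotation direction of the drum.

the motor → shaft 2: external mesh, 1 reversal → CCW.
shaft 2 → shaft 3: external mesh, 1 reversal → CW.
shaft 3 → the drum: driver → idler → idler → driven is 3 external meshes, 3 reversals → CCW.
5 reversals in total — an odd number — so the drum turns opposite to the motor.

counterclockwise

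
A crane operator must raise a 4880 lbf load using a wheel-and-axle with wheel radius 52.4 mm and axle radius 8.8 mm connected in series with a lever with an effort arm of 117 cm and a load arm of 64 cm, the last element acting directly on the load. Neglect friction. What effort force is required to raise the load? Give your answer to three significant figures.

448 lbf

Wheel-and-axle MA = R/r = 52.4/8.8 = 5.9545.
Lever MA = effort arm / load arm = 117/64 = 1.8281.
Combined ideal MA = 5.9545 × 1.8281 = 10.886.
Effort = load / MA = 4880 / 10.886 = 448.3 lbf.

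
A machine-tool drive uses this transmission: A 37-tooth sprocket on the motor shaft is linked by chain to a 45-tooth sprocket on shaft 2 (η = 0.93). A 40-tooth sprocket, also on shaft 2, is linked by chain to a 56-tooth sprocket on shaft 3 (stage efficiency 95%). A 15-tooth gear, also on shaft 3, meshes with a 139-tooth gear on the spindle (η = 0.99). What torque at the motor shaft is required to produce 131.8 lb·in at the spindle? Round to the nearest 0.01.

Overall ratio R = 1.2162 × 1.4 × 9.2667 = 15.778; overall efficiency η = 0.93 × 0.95 × 0.99 = 0.8747.
Input torque = output torque / (R × η) = 131.8 / (15.778 × 0.8747) = 9.5502 lb·in.

9.55 lb·in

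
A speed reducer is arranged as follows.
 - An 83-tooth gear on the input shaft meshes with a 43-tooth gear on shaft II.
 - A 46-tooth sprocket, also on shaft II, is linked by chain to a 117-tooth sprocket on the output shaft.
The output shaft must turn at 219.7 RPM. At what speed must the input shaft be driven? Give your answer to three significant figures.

Overall ratio R = 0.51807 × 2.5435 = 1.3177.
Required input speed = output speed × R = 219.7 × 1.3177 = 289.5 RPM.

289 RPM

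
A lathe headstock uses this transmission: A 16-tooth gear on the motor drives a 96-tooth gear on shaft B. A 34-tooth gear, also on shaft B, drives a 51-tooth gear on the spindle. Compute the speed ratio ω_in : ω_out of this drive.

9

Each stage contributes driven/driver: gear mesh 96/16 = 6, gear mesh 51/34 = 1.5.
Overall: 6 × 1.5 = 9.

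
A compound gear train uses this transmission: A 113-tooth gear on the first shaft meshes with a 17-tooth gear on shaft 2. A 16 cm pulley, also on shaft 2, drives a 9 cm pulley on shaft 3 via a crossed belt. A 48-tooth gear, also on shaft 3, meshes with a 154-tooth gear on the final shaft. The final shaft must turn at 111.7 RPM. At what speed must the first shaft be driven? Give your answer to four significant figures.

30.33 RPM

Overall ratio R = 0.15044 × 0.5625 × 3.2083 = 0.2715.
Required input speed = output speed × R = 111.7 × 0.2715 = 30.327 RPM.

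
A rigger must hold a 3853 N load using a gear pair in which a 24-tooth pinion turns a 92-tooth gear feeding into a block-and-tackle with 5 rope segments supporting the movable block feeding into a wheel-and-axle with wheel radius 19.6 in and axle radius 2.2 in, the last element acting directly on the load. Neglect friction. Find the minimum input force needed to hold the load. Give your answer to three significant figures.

Gear pair MA = 92/24 = 3.8333.
Block-and-tackle MA = number of supporting rope parts = 5.
Wheel-and-axle MA = R/r = 19.6/2.2 = 8.9091.
Combined ideal MA = 3.8333 × 5 × 8.9091 = 170.76.
Effort = load / MA = 3853 / 170.76 = 22.564 N.

22.6 N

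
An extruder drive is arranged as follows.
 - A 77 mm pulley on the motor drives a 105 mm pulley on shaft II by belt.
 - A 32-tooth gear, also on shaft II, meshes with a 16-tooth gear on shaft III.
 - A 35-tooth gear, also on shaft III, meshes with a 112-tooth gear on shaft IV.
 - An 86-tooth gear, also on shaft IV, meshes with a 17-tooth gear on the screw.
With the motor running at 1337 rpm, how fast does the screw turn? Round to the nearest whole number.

the motor → shaft II (belt, 105/77): 1337 ÷ 1.3636 = 980.47 rpm
shaft II → shaft III (gear mesh, 16/32): 980.47 ÷ 0.5 = 1960.9 rpm
shaft III → shaft IV (gear mesh, 112/35): 1960.9 ÷ 3.2 = 612.79 rpm
shaft IV → the screw (gear mesh, 17/86): 612.79 ÷ 0.19767 = 3100 rpm

3100 rpm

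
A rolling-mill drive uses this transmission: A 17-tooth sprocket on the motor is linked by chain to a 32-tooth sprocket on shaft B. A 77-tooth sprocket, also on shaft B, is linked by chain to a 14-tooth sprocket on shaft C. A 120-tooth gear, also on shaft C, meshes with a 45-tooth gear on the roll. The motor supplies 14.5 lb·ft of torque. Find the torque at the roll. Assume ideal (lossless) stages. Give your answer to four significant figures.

1.861 lb·ft

After the chain (32/17): 14.5 × 1.8824 = 27.294 lb·ft
After the chain (14/77): 27.294 × 0.18182 = 4.9626 lb·ft
After the gear mesh (45/120): 4.9626 × 0.375 = 1.861 lb·ft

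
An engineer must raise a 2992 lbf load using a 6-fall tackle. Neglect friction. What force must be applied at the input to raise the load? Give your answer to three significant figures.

Block-and-tackle MA = number of supporting rope parts = 6.
Effort = load / MA = 2992 / 6 = 498.67 lbf.

499 lbf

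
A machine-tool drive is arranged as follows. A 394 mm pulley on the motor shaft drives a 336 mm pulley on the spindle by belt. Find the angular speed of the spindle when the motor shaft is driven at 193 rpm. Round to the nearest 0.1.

the motor shaft → the spindle (belt, 336/394): 193 ÷ 0.85279 = 226.32 rpm

226.3 rpm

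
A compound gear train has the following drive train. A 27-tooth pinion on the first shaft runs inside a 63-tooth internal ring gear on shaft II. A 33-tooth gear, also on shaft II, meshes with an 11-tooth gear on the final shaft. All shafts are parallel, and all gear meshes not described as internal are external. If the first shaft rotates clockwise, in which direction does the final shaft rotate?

anticlockwise

the first shaft → shaft II: internal mesh, same direction → CW.
shaft II → the final shaft: external mesh, 1 reversal → CCW.
1 reversal in total — an odd number — so the final shaft turns opposite to the first shaft.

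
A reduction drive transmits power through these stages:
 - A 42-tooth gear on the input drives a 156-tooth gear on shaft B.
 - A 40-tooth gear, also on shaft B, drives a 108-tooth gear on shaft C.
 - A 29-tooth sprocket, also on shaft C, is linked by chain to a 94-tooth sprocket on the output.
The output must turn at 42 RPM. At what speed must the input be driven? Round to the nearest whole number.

Overall ratio R = 3.7143 × 2.7 × 3.2414 = 32.506.
Required input speed = output speed × R = 42 × 32.506 = 1365.3 RPM.

1365 RPM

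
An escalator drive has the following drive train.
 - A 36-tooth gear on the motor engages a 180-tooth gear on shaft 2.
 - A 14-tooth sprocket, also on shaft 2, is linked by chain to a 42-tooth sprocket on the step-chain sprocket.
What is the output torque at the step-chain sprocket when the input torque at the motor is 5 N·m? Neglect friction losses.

Gear mesh: ratio = 180/36 = 5; torque at shaft 2 = 5 × 5 = 25 N·m.
Chain: ratio = 42/14 = 3; torque at the step-chain sprocket = 25 × 3 = 75 N·m.

75 N·m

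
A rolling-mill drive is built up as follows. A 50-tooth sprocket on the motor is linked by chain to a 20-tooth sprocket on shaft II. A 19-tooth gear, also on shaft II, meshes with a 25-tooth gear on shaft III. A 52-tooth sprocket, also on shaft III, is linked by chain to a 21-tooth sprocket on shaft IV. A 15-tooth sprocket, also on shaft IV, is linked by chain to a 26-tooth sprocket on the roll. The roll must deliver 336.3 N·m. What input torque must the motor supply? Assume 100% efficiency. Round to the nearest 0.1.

Overall ratio R = 0.4 × 1.3158 × 0.40385 × 1.7333 = 0.36842.
Input torque = output torque / R = 336.3 / 0.36842 = 912.81 N·m.

912.8 N·m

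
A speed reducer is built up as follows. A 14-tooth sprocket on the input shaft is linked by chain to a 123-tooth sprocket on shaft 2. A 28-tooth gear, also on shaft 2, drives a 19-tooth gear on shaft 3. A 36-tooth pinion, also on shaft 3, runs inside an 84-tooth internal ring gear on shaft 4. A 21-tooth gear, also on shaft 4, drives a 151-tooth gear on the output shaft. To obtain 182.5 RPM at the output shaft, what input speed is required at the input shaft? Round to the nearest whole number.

Overall ratio R = 8.7857 × 0.67857 × 2.3333 × 7.1905 = 100.02.
Required input speed = output speed × R = 182.5 × 100.02 = 18255 RPM.

18255 RPM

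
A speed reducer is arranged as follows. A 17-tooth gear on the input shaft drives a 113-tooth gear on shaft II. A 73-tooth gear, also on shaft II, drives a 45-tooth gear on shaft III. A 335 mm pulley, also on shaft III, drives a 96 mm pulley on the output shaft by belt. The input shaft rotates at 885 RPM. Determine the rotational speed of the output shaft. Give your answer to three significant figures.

754 RPM

gear mesh 113/17 = 6.6471 → 885/6.6471 = 133.14 RPM
gear mesh 45/73 = 0.61644 → 133.14/0.61644 = 215.99 RPM
belt 96/335 = 0.28657 → 215.99/0.28657 = 753.7 RPM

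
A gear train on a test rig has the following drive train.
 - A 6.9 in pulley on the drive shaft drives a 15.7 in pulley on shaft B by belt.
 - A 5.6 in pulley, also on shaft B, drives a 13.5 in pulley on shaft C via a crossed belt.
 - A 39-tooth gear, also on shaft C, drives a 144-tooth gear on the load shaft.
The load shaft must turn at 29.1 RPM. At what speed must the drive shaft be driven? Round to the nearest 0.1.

Overall ratio R = 2.2754 × 2.4107 × 3.6923 = 20.253.
Required input speed = output speed × R = 29.1 × 20.253 = 589.37 RPM.

589.4 RPM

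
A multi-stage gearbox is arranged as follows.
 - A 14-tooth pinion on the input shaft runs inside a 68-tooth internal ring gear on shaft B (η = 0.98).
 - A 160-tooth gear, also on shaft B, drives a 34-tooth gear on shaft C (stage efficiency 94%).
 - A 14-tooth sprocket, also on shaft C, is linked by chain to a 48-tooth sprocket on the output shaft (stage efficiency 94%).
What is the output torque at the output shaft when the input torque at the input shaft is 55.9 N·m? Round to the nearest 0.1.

Internal gear: ratio = 68/14 = 4.8571; torque at shaft B = 55.9 × 4.8571 × 0.98 = 266.08 N·m.
Gear mesh: ratio = 34/160 = 0.2125; torque at shaft C = 266.08 × 0.2125 × 0.94 = 53.15 N·m.
Chain: ratio = 48/14 = 3.4286; torque at the output shaft = 53.15 × 3.4286 × 0.94 = 171.3 N·m.

171.3 N·m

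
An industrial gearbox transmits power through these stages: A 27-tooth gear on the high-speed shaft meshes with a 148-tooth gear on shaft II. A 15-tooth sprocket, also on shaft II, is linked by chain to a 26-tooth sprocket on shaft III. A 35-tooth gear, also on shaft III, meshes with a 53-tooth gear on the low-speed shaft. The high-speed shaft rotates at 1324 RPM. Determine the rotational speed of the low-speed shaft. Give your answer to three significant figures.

Gear mesh: ratio = 148/27 = 5.4815, so shaft II turns at 1324 / 5.4815 = 241.54 RPM.
Chain: ratio = 26/15 = 1.7333, so shaft III turns at 241.54 / 1.7333 = 139.35 RPM.
Gear mesh: ratio = 53/35 = 1.5143, so the low-speed shaft turns at 139.35 / 1.5143 = 92.024 RPM.

92.0 RPM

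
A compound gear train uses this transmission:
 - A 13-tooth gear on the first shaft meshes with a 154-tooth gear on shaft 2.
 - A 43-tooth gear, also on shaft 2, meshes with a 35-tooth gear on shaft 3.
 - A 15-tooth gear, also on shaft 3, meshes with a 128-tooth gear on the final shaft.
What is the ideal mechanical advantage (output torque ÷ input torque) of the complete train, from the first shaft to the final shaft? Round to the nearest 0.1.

82.3

Each stage contributes driven/driver: gear mesh 154/13 = 11.846, gear mesh 35/43 = 0.81395, gear mesh 128/15 = 8.5333.
Overall: 11.846 × 0.81395 × 8.5333 = 82.28.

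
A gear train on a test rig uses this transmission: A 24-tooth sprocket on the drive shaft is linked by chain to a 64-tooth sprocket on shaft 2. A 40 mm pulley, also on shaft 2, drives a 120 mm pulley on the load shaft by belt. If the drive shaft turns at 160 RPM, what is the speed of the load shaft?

Chain: ratio = 64/24 = 2.6667, so shaft 2 turns at 160 / 2.6667 = 60 RPM.
Belt: ratio = 120/40 = 3, so the load shaft turns at 60 / 3 = 20 RPM.

20 RPM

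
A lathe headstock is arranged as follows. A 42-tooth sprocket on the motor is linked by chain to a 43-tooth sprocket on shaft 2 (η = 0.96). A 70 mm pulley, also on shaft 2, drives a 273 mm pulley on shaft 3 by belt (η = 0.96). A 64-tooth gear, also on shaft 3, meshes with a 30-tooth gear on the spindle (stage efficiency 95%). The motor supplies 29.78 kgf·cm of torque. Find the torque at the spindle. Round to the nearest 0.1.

chain 43/42 = 1.0238 → τ = 29.78·1.0238·0.96 = 29.269 kgf·cm
belt 273/70 = 3.9 → τ = 29.269·3.9·0.96 = 109.58 kgf·cm
gear mesh 30/64 = 0.46875 → τ = 109.58·0.46875·0.95 = 48.8 kgf·cm

48.8 kgf·cm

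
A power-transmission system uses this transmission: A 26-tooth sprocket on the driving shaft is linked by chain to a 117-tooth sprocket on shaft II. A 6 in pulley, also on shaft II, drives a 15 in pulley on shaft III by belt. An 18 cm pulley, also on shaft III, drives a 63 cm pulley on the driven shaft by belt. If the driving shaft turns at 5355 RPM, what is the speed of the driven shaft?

Chain: ratio = 117/26 = 4.5, so shaft II turns at 5355 / 4.5 = 1190 RPM.
Belt: ratio = 15/6 = 2.5, so shaft III turns at 1190 / 2.5 = 476 RPM.
Belt: ratio = 63/18 = 3.5, so the driven shaft turns at 476 / 3.5 = 136 RPM.

136 RPM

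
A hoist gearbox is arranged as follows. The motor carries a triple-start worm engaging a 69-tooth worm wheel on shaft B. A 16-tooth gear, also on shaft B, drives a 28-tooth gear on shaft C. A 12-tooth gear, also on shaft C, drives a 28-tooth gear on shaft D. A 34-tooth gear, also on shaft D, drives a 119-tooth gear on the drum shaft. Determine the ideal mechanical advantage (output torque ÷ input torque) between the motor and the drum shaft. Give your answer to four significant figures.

Each stage contributes driven/driver: worm 69/3 = 23, gear mesh 28/16 = 1.75, gear mesh 28/12 = 2.3333, gear mesh 119/34 = 3.5.
Overall: 23 × 1.75 × 2.3333 × 3.5 = 328.71.

328.7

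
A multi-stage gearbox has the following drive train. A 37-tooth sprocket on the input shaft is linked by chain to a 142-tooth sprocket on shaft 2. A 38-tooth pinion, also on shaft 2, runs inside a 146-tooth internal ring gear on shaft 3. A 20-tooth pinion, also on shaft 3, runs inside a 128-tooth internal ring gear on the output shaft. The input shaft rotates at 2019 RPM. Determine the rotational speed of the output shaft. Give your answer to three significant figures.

Chain: ratio = 142/37 = 3.8378, so shaft 2 turns at 2019 / 3.8378 = 526.08 RPM.
Internal gear: ratio = 146/38 = 3.8421, so shaft 3 turns at 526.08 / 3.8421 = 136.92 RPM.
Internal gear: ratio = 128/20 = 6.4, so the output shaft turns at 136.92 / 6.4 = 21.394 RPM.

21.4 RPM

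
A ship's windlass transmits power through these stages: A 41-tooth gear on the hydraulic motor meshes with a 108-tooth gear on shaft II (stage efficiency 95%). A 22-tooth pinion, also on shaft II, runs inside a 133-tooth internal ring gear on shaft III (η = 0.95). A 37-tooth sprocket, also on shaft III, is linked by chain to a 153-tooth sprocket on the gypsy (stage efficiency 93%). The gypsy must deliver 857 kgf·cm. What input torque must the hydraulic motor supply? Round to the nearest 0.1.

Overall ratio R = 2.6341 × 6.0455 × 4.1351 = 65.85; overall efficiency η = 0.95 × 0.95 × 0.93 = 0.8393.
Input torque = output torque / (R × η) = 857 / (65.85 × 0.8393) = 15.506 kgf·cm.

15.5 kgf·cm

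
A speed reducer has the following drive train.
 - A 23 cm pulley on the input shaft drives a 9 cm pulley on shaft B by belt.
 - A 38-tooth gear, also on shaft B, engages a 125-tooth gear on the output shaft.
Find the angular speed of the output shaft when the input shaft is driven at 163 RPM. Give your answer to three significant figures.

the input shaft → shaft B (belt, 9/23): 163 ÷ 0.3913 = 416.56 RPM
shaft B → the output shaft (gear mesh, 125/38): 416.56 ÷ 3.2895 = 126.63 RPM

127 RPM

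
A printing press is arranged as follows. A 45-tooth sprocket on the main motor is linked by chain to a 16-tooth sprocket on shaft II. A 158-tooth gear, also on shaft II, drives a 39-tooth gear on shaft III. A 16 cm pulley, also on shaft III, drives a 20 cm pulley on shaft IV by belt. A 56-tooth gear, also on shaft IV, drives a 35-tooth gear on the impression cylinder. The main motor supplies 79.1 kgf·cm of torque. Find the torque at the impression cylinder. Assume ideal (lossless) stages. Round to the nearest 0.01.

Chain: ratio = 16/45 = 0.35556; torque at shaft II = 79.1 × 0.35556 = 28.124 kgf·cm.
Gear mesh: ratio = 39/158 = 0.24684; torque at shaft III = 28.124 × 0.24684 = 6.9421 kgf·cm.
Belt: ratio = 20/16 = 1.25; torque at shaft IV = 6.9421 × 1.25 = 8.6776 kgf·cm.
Gear mesh: ratio = 35/56 = 0.625; torque at the impression cylinder = 8.6776 × 0.625 = 5.4235 kgf·cm.

5.42 kgf·cm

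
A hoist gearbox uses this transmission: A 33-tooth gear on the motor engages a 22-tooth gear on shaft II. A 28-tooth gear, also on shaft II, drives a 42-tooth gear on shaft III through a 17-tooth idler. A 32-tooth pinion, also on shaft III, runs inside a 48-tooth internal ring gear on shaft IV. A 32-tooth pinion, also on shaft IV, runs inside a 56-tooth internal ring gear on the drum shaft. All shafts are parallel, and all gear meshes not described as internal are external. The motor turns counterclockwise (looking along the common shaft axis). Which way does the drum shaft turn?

the motor → shaft II: external mesh, 1 reversal → CW.
shaft II → shaft III: driver → idler → driven is 2 external meshes, 2 reversals → CW.
shaft III → shaft IV: internal mesh, same direction → CW.
shaft IV → the drum shaft: internal mesh, same direction → CW.
3 reversals in total — an odd number — so the drum shaft turns opposite to the motor.

clockwise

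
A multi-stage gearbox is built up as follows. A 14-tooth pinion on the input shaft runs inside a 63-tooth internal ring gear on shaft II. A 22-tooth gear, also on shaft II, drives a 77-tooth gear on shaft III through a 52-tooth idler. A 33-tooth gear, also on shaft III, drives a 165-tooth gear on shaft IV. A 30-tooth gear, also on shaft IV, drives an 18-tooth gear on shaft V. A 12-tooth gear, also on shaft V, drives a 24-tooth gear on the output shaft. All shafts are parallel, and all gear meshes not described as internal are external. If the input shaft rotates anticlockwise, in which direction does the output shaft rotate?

clockwise

the input shaft → shaft II: internal mesh, same direction → CCW.
shaft II → shaft III: driver → idler → driven is 2 external meshes, 2 reversals → CCW.
shaft III → shaft IV: external mesh, 1 reversal → CW.
shaft IV → shaft V: external mesh, 1 reversal → CCW.
shaft V → the output shaft: external mesh, 1 reversal → CW.
5 reversals in total — an odd number — so the output shaft turns opposite to the input shaft.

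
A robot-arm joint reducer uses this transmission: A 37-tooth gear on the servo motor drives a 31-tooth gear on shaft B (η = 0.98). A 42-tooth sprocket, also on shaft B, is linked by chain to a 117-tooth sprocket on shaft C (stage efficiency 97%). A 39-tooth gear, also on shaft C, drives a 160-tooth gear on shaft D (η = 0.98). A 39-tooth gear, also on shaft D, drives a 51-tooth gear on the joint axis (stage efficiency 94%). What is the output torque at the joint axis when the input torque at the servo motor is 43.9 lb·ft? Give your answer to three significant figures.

gear mesh 31/37 = 0.83784 → τ = 43.9·0.83784·0.98 = 36.045 lb·ft
chain 117/42 = 2.7857 → τ = 36.045·2.7857·0.97 = 97.4 lb·ft
gear mesh 160/39 = 4.1026 → τ = 97.4·4.1026·0.98 = 391.6 lb·ft
gear mesh 51/39 = 1.3077 → τ = 391.6·1.3077·0.94 = 481.36 lb·ft

481 lb·ft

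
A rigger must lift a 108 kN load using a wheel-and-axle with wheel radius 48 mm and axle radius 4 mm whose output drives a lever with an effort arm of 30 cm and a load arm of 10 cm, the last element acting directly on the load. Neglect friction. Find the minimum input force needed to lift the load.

Wheel-and-axle MA = R/r = 48/4 = 12.
Lever MA = effort arm / load arm = 30/10 = 3.
Combined ideal MA = 12 × 3 = 36.
Effort = load / MA = 108 / 36 = 3 kN.

3 kN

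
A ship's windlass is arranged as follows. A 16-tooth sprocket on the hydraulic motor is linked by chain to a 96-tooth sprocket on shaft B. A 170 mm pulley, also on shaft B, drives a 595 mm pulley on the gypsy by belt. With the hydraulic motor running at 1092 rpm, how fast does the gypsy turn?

52 rpm

chain 96/16 = 6 → 1092/6 = 182 rpm
belt 595/170 = 3.5 → 182/3.5 = 52 rpm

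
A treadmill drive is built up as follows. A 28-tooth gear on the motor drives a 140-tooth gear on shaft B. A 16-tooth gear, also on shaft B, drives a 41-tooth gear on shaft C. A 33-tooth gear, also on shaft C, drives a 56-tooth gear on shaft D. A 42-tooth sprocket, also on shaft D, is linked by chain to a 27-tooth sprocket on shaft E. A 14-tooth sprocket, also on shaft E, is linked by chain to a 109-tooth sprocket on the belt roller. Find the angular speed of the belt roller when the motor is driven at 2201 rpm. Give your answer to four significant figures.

Gear mesh: ratio = 140/28 = 5, so shaft B turns at 2201 / 5 = 440.2 rpm.
Gear mesh: ratio = 41/16 = 2.5625, so shaft C turns at 440.2 / 2.5625 = 171.79 rpm.
Gear mesh: ratio = 56/33 = 1.697, so shaft D turns at 171.79 / 1.697 = 101.23 rpm.
Chain: ratio = 27/42 = 0.64286, so shaft E turns at 101.23 / 0.64286 = 157.47 rpm.
Chain: ratio = 109/14 = 7.7857, so the belt roller turns at 157.47 / 7.7857 = 20.225 rpm.

20.23 rpm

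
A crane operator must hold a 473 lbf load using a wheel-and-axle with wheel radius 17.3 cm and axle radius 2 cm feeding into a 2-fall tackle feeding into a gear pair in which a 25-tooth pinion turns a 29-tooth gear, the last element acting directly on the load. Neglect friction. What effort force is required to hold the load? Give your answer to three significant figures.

Wheel-and-axle MA = R/r = 17.3/2 = 8.65.
Block-and-tackle MA = number of supporting rope parts = 2.
Gear pair MA = 29/25 = 1.16.
Combined ideal MA = 8.65 × 2 × 1.16 = 20.068.
Effort = load / MA = 473 / 20.068 = 23.57 lbf.

23.6 lbf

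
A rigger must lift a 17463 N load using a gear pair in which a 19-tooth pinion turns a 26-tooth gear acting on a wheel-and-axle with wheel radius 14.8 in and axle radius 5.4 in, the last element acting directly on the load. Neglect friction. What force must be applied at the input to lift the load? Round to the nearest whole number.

Gear pair MA = 26/19 = 1.3684.
Wheel-and-axle MA = R/r = 14.8/5.4 = 2.7407.
Combined ideal MA = 1.3684 × 2.7407 = 3.7505.
Effort = load / MA = 17463 / 3.7505 = 4656.2 N.

4656 N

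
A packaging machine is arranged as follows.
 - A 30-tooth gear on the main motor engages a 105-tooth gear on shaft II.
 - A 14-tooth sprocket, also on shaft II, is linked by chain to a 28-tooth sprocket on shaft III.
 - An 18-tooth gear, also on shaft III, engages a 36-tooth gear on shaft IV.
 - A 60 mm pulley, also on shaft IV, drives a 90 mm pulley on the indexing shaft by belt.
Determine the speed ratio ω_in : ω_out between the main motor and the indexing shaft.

Each stage contributes driven/driver: gear mesh 105/30 = 3.5, chain 28/14 = 2, gear mesh 36/18 = 2, belt 90/60 = 1.5.
Overall: 3.5 × 2 × 2 × 1.5 = 21.

21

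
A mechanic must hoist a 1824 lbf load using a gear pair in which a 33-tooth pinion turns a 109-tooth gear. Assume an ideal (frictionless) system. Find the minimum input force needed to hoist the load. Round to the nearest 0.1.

Gear pair MA = 109/33 = 3.303.
Effort = load / MA = 1824 / 3.303 = 552.22 lbf.

552.2 lbf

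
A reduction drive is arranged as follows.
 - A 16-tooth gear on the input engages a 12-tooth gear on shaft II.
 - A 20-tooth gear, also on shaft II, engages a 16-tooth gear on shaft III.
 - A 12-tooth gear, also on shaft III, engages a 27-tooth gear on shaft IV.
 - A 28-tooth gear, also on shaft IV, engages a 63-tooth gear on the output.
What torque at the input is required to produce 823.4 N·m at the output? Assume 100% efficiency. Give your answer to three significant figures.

271 N·m

Overall ratio R = 0.75 × 0.8 × 2.25 × 2.25 = 3.0375.
Input torque = output torque / R = 823.4 / 3.0375 = 271.08 N·m.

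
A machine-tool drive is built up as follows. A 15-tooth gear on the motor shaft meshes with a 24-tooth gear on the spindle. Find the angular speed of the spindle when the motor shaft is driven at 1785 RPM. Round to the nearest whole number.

the motor shaft → the spindle (gear mesh, 24/15): 1785 ÷ 1.6 = 1115.6 RPM

1116 RPM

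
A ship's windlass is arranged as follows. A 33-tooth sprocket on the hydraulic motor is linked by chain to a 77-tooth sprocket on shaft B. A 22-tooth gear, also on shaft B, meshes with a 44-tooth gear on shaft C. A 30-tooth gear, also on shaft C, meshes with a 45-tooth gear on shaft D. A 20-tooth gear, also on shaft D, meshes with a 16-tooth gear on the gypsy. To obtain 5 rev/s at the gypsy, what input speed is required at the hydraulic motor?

Overall ratio R = 2.3333 × 2 × 1.5 × 0.8 = 5.6.
Required input speed = output speed × R = 5 × 5.6 = 28 rev/s.

28 rev/s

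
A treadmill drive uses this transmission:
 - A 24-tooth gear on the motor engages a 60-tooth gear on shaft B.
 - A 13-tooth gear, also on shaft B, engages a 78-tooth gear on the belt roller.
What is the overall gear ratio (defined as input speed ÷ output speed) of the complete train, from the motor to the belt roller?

15

Each stage contributes driven/driver: gear mesh 60/24 = 2.5, gear mesh 78/13 = 6.
Overall: 2.5 × 6 = 15.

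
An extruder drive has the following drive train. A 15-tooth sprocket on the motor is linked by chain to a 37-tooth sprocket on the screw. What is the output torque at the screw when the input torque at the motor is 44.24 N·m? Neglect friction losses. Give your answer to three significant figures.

109 N·m

chain 37/15 = 2.4667 → τ = 44.24·2.4667 = 109.13 N·m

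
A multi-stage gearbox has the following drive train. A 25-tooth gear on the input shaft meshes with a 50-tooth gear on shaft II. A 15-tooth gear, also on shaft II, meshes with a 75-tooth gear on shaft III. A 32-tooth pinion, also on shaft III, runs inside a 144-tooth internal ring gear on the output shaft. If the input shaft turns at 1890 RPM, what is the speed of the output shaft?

42 RPM

gear mesh 50/25 = 2 → 1890/2 = 945 RPM
gear mesh 75/15 = 5 → 945/5 = 189 RPM
internal gear 144/32 = 4.5 → 189/4.5 = 42 RPM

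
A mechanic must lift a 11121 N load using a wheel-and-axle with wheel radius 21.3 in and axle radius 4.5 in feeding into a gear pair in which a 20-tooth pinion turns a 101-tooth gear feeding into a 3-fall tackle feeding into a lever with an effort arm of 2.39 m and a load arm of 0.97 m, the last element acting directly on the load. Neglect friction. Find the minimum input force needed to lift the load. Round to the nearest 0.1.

62.9 N

Wheel-and-axle MA = R/r = 21.3/4.5 = 4.7333.
Gear pair MA = 101/20 = 5.05.
Block-and-tackle MA = number of supporting rope parts = 3.
Lever MA = effort arm / load arm = 2.39/0.97 = 2.4639.
Combined ideal MA = 4.7333 × 5.05 × 3 × 2.4639 = 176.69.
Effort = load / MA = 11121 / 176.69 = 62.942 N.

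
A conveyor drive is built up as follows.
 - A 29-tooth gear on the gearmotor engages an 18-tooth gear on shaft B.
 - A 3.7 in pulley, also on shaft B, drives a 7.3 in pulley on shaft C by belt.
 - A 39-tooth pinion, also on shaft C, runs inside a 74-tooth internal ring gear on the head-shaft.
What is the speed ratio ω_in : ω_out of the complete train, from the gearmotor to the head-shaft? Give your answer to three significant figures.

Each stage contributes driven/driver: gear mesh 18/29 = 0.62069, belt 7.3/3.7 = 1.973, internal gear 74/39 = 1.8974.
Overall: 0.62069 × 1.973 × 1.8974 = 2.3236.

2.32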